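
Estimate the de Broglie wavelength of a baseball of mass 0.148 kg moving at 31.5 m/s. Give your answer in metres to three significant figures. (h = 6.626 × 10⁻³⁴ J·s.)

λ = 1.42 × 10⁻³⁴ m

p = mv = 0.148 × 31.5 = 4.662 kg·m/s.
λ = h/p = 6.626 × 10⁻³⁴ / 4.662 = 1.42 × 10⁻³⁴ m.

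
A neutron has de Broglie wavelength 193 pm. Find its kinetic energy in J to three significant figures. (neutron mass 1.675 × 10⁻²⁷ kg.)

p = h/λ = 6.626 × 10⁻³⁴ / 1.930 × 10⁻¹⁰ = 3.433 × 10⁻²⁴ kg·m/s.
KE = p²/(2m) = (3.433 × 10⁻²⁴)² / (2 × 1.675 × 10⁻²⁷) = 3.518 × 10⁻²¹ J = 3.52 × 10⁻²¹ J.

KE = 3.52 × 10⁻²¹ J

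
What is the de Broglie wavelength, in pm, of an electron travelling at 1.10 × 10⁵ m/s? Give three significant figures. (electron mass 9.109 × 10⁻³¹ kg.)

p = mv = 9.109 × 10⁻³¹ × 1.10 × 10⁵ = 1.002 × 10⁻²⁵ kg·m/s.
λ = h/p = 6.626 × 10⁻³⁴ / 1.002 × 10⁻²⁵ = 6.61 × 10⁻⁹ m = 6610 pm.

λ = 6610 pm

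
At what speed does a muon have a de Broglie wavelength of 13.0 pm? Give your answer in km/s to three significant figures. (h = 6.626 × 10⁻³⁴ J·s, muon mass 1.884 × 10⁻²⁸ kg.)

v = 271 km/s

p = h/λ = 6.626 × 10⁻³⁴ / 1.300 × 10⁻¹¹ = 5.097 × 10⁻²³ kg·m/s.
v = p/m = 5.097 × 10⁻²³ / 1.884 × 10⁻²⁸ = 2.71 × 10⁵ m/s = 271 km/s.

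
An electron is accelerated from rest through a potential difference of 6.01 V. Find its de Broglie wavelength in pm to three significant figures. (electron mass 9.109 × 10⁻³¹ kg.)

KE = eV = 1.602 × 10⁻¹⁹ × 6.010 = 9.628 × 10⁻¹⁹ J.
p = √(2mKE) = √(2 × 9.109 × 10⁻³¹ × 9.628 × 10⁻¹⁹) = 1.324 × 10⁻²⁴ kg·m/s.
λ = h/p = 6.626 × 10⁻³⁴ / 1.324 × 10⁻²⁴ = 5.00 × 10⁻¹⁰ m = 500 pm.

λ = 500 pm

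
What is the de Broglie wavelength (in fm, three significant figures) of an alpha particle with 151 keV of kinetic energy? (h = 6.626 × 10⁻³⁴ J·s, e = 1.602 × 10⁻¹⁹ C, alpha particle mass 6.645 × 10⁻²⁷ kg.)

λ = 37.0 fm

KE = 151 keV = 2.419 × 10⁻¹⁴ J.
p = √(2mKE) = √(2 × 6.645 × 10⁻²⁷ × 2.419 × 10⁻¹⁴) = 1.793 × 10⁻²⁰ kg·m/s.
λ = h/p = 6.626 × 10⁻³⁴ / 1.793 × 10⁻²⁰ = 3.70 × 10⁻¹⁴ m = 37.0 fm.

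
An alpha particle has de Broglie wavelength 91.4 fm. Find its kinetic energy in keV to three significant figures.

KE = 24.7 keV

p = h/λ = 6.626 × 10⁻³⁴ / 9.140 × 10⁻¹⁴ = 7.249 × 10⁻²¹ kg·m/s.
KE = p²/(2m) = (7.249 × 10⁻²¹)² / (2 × 6.645 × 10⁻²⁷) = 3.954 × 10⁻¹⁵ J = 24.7 keV.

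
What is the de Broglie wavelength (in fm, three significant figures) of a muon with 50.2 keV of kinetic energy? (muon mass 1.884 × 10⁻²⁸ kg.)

KE = 50.2 keV = 8.042 × 10⁻¹⁵ J.
p = √(2mKE) = √(2 × 1.884 × 10⁻²⁸ × 8.042 × 10⁻¹⁵) = 1.741 × 10⁻²¹ kg·m/s.
λ = h/p = 6.626 × 10⁻³⁴ / 1.741 × 10⁻²¹ = 3.81 × 10⁻¹³ m = 381 fm.

λ = 381 fm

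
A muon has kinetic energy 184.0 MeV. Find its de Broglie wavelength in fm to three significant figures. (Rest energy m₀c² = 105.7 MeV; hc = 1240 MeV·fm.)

λ = 4.60 fm

Total energy E = KE + m₀c² = 184.0 + 105.7 = 289.7 MeV.
(pc)² = E² − (m₀c²)² = (289.7)² − (105.7)² = 7.275 × 10⁴ MeV², so pc = 269.7 MeV.
λ = hc/(pc) = 1240 MeV·fm / 269.7 MeV = 4.60 fm.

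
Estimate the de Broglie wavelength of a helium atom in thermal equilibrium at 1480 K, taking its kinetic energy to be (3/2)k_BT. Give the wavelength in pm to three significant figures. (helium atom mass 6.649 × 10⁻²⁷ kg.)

λ = 32.8 pm

KE = (3/2)k_BT = 1.5 × 1.381 × 10⁻²³ × 1480 = 3.066 × 10⁻²⁰ J.
p = √(2mKE) = √(2 × 6.649 × 10⁻²⁷ × 3.066 × 10⁻²⁰) = 2.019 × 10⁻²³ kg·m/s.
λ = h/p = 3.28 × 10⁻¹¹ m = 32.8 pm.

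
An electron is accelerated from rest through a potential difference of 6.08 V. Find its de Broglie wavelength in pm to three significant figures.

λ = 497 pm

KE = eV = 1.602 × 10⁻¹⁹ × 6.080 = 9.740 × 10⁻¹⁹ J.
p = √(2mKE) = √(2 × 9.109 × 10⁻³¹ × 9.740 × 10⁻¹⁹) = 1.332 × 10⁻²⁴ kg·m/s.
λ = h/p = 6.626 × 10⁻³⁴ / 1.332 × 10⁻²⁴ = 4.97 × 10⁻¹⁰ m = 497 pm.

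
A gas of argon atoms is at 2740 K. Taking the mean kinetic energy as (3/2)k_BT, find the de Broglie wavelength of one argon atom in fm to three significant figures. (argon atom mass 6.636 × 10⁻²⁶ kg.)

λ = 7630 fm

KE = (3/2)k_BT = 1.5 × 1.381 × 10⁻²³ × 2740 = 5.676 × 10⁻²⁰ J.
p = √(2mKE) = √(2 × 6.636 × 10⁻²⁶ × 5.676 × 10⁻²⁰) = 8.679 × 10⁻²³ kg·m/s.
λ = h/p = 7.63 × 10⁻¹² m = 7630 fm.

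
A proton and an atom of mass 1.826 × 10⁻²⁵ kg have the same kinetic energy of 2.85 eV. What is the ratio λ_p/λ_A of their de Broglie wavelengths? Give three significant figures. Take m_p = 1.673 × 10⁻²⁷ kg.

At fixed KE, p = √(2mKE) so λ = h/p ∝ 1/√m.
λ_p/λ_A = √(m_A/m_p) = √(1.826 × 10⁻²⁵/1.673 × 10⁻²⁷) = √(109.1) = 10.4.

λ_p/λ_A = 10.4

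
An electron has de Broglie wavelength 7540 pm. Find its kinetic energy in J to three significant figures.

p = h/λ = 6.626 × 10⁻³⁴ / 7.540 × 10⁻⁹ = 8.788 × 10⁻²⁶ kg·m/s.
KE = p²/(2m) = (8.788 × 10⁻²⁶)² / (2 × 9.109 × 10⁻³¹) = 4.239 × 10⁻²¹ J = 4.24 × 10⁻²¹ J.

KE = 4.24 × 10⁻²¹ J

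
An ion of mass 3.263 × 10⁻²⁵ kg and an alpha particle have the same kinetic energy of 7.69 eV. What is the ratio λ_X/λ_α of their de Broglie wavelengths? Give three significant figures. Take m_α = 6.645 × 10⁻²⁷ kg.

λ_X/λ_α = 0.143

At fixed KE, p = √(2mKE) so λ = h/p ∝ 1/√m.
λ_X/λ_α = √(m_α/m_X) = √(6.645 × 10⁻²⁷/3.263 × 10⁻²⁵) = √(0.02036) = 0.143.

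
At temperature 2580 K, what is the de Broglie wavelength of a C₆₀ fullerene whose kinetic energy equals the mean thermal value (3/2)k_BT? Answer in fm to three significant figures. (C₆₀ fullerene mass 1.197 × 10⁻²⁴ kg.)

KE = (3/2)k_BT = 1.5 × 1.381 × 10⁻²³ × 2580 = 5.344 × 10⁻²⁰ J.
p = √(2mKE) = √(2 × 1.197 × 10⁻²⁴ × 5.344 × 10⁻²⁰) = 3.577 × 10⁻²² kg·m/s.
λ = h/p = 1.85 × 10⁻¹² m = 1850 fm.

λ = 1850 fm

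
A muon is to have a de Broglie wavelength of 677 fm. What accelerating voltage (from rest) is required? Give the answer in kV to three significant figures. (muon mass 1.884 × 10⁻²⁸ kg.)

p = h/λ = 6.626 × 10⁻³⁴ / 6.770 × 10⁻¹³ = 9.787 × 10⁻²² kg·m/s.
KE = p²/(2m) = 2.542 × 10⁻¹⁵ J.
V = KE/e = 2.542 × 10⁻¹⁵ / (1.602 × 10⁻¹⁹) = 15.9 kV.

V = 15.9 kV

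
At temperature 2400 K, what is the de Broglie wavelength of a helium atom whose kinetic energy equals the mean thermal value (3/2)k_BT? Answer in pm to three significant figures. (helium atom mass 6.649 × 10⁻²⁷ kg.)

λ = 25.8 pm

KE = (3/2)k_BT = 1.5 × 1.381 × 10⁻²³ × 2400 = 4.972 × 10⁻²⁰ J.
p = √(2mKE) = √(2 × 6.649 × 10⁻²⁷ × 4.972 × 10⁻²⁰) = 2.571 × 10⁻²³ kg·m/s.
λ = h/p = 2.58 × 10⁻¹¹ m = 25.8 pm.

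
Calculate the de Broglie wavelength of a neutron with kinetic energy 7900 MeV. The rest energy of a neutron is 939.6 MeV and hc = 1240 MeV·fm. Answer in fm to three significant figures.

λ = 0.141 fm

Total energy E = KE + m₀c² = 7900 + 939.6 = 8839.6 MeV.
(pc)² = E² − (m₀c²)² = (8839.6)² − (939.6)² = 7.726 × 10⁷ MeV², so pc = 8790 MeV.
λ = hc/(pc) = 1240 MeV·fm / 8790 MeV = 0.141 fm.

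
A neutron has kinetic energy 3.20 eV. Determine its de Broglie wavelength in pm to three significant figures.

KE = 3.20 eV = 5.126 × 10⁻¹⁹ J.
p = √(2mKE) = √(2 × 1.675 × 10⁻²⁷ × 5.126 × 10⁻¹⁹) = 4.144 × 10⁻²³ kg·m/s.
λ = h/p = 6.626 × 10⁻³⁴ / 4.144 × 10⁻²³ = 1.60 × 10⁻¹¹ m = 16.0 pm.

λ = 16.0 pm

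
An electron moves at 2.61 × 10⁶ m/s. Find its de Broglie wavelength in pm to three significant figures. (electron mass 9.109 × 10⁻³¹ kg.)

p = mv = 9.109 × 10⁻³¹ × 2.61 × 10⁶ = 2.377 × 10⁻²⁴ kg·m/s.
λ = h/p = 6.626 × 10⁻³⁴ / 2.377 × 10⁻²⁴ = 2.79 × 10⁻¹⁰ m = 279 pm.

λ = 279 pm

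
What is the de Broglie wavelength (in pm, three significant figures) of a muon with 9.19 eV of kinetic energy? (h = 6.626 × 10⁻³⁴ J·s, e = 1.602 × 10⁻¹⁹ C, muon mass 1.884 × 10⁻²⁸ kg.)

λ = 28.1 pm

KE = 9.19 eV = 1.472 × 10⁻¹⁸ J.
p = √(2mKE) = √(2 × 1.884 × 10⁻²⁸ × 1.472 × 10⁻¹⁸) = 2.355 × 10⁻²³ kg·m/s.
λ = h/p = 6.626 × 10⁻³⁴ / 2.355 × 10⁻²³ = 2.81 × 10⁻¹¹ m = 28.1 pm.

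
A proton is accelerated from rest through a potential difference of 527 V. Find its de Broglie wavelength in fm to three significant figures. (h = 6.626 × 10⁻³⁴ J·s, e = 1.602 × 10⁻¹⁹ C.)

λ = 1250 fm

KE = eV = 1.602 × 10⁻¹⁹ × 527.0 = 8.443 × 10⁻¹⁷ J.
p = √(2mKE) = √(2 × 1.673 × 10⁻²⁷ × 8.443 × 10⁻¹⁷) = 5.315 × 10⁻²² kg·m/s.
λ = h/p = 6.626 × 10⁻³⁴ / 5.315 × 10⁻²² = 1.25 × 10⁻¹² m = 1250 fm.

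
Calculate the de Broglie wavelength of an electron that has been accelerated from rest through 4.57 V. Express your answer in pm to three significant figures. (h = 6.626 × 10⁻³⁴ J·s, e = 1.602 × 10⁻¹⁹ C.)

λ = 574 pm

KE = eV = 1.602 × 10⁻¹⁹ × 4.570 = 7.321 × 10⁻¹⁹ J.
p = √(2mKE) = √(2 × 9.109 × 10⁻³¹ × 7.321 × 10⁻¹⁹) = 1.155 × 10⁻²⁴ kg·m/s.
λ = h/p = 6.626 × 10⁻³⁴ / 1.155 × 10⁻²⁴ = 5.74 × 10⁻¹⁰ m = 574 pm.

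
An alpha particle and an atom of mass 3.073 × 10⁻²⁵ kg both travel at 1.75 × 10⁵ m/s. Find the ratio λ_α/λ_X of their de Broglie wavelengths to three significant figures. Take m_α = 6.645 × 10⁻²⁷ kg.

λ_α/λ_X = 46.2

At fixed v, p = mv so λ = h/(mv) ∝ 1/m.
λ_α/λ_X = m_X/m_α = 3.073 × 10⁻²⁵/6.645 × 10⁻²⁷ = 46.2.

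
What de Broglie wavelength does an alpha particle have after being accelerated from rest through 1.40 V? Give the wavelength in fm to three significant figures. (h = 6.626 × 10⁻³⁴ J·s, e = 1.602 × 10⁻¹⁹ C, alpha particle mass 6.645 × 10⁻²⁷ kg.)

λ = 8580 fm

KE = 2eV = 2 × 1.602 × 10⁻¹⁹ × 1.400 = 4.486 × 10⁻¹⁹ J.
p = √(2mKE) = √(2 × 6.645 × 10⁻²⁷ × 4.486 × 10⁻¹⁹) = 7.721 × 10⁻²³ kg·m/s.
λ = h/p = 6.626 × 10⁻³⁴ / 7.721 × 10⁻²³ = 8.58 × 10⁻¹² m = 8580 fm.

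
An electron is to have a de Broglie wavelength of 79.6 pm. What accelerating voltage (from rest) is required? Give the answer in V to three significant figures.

p = h/λ = 6.626 × 10⁻³⁴ / 7.960 × 10⁻¹¹ = 8.324 × 10⁻²⁴ kg·m/s.
KE = p²/(2m) = 3.803 × 10⁻¹⁷ J.
V = KE/e = 3.803 × 10⁻¹⁷ / (1.602 × 10⁻¹⁹) = 237 V.

V = 237 V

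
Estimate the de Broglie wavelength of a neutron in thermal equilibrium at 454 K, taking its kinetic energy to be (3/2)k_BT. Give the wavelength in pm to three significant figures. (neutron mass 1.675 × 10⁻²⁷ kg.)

λ = 118 pm

KE = (3/2)k_BT = 1.5 × 1.381 × 10⁻²³ × 454 = 9.405 × 10⁻²¹ J.
p = √(2mKE) = √(2 × 1.675 × 10⁻²⁷ × 9.405 × 10⁻²¹) = 5.613 × 10⁻²⁴ kg·m/s.
λ = h/p = 1.18 × 10⁻¹⁰ m = 118 pm.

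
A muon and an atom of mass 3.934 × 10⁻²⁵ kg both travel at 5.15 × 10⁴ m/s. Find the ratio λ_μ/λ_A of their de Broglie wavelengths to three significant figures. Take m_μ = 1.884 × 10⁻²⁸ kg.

λ_μ/λ_A = 2090

At fixed v, p = mv so λ = h/(mv) ∝ 1/m.
λ_μ/λ_A = m_A/m_μ = 3.934 × 10⁻²⁵/1.884 × 10⁻²⁸ = 2090.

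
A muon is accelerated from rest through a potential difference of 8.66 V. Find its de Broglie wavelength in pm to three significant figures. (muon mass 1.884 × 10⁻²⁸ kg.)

λ = 29.0 pm

KE = eV = 1.602 × 10⁻¹⁹ × 8.660 = 1.387 × 10⁻¹⁸ J.
p = √(2mKE) = √(2 × 1.884 × 10⁻²⁸ × 1.387 × 10⁻¹⁸) = 2.286 × 10⁻²³ kg·m/s.
λ = h/p = 6.626 × 10⁻³⁴ / 2.286 × 10⁻²³ = 2.90 × 10⁻¹¹ m = 29.0 pm.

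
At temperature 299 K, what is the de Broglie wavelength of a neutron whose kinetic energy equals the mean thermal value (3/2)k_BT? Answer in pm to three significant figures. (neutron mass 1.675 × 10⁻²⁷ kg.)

λ = 145 pm

KE = (3/2)k_BT = 1.5 × 1.381 × 10⁻²³ × 299 = 6.194 × 10⁻²¹ J.
p = √(2mKE) = √(2 × 1.675 × 10⁻²⁷ × 6.194 × 10⁻²¹) = 4.555 × 10⁻²⁴ kg·m/s.
λ = h/p = 1.45 × 10⁻¹⁰ m = 145 pm.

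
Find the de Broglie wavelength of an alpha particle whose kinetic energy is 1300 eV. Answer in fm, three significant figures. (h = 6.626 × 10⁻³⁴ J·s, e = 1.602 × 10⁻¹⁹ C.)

λ = 398 fm

KE = 1300 eV = 2.083 × 10⁻¹⁶ J.
p = √(2mKE) = √(2 × 6.645 × 10⁻²⁷ × 2.083 × 10⁻¹⁶) = 1.664 × 10⁻²¹ kg·m/s.
λ = h/p = 6.626 × 10⁻³⁴ / 1.664 × 10⁻²¹ = 3.98 × 10⁻¹³ m = 398 fm.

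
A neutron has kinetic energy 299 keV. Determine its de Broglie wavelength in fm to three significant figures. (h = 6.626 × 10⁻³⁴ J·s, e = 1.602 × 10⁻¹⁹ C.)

λ = 52.3 fm

KE = 299 keV = 4.790 × 10⁻¹⁴ J.
p = √(2mKE) = √(2 × 1.675 × 10⁻²⁷ × 4.790 × 10⁻¹⁴) = 1.267 × 10⁻²⁰ kg·m/s.
λ = h/p = 6.626 × 10⁻³⁴ / 1.267 × 10⁻²⁰ = 5.23 × 10⁻¹⁴ m = 52.3 fm.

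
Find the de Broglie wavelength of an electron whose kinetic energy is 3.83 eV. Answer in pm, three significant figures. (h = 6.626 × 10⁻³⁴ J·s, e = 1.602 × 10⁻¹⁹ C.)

KE = 3.83 eV = 6.136 × 10⁻¹⁹ J.
p = √(2mKE) = √(2 × 9.109 × 10⁻³¹ × 6.136 × 10⁻¹⁹) = 1.057 × 10⁻²⁴ kg·m/s.
λ = h/p = 6.626 × 10⁻³⁴ / 1.057 × 10⁻²⁴ = 6.27 × 10⁻¹⁰ m = 627 pm.

λ = 627 pm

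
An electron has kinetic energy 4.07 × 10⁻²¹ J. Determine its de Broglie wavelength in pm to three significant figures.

p = √(2mKE) = √(2 × 9.109 × 10⁻³¹ × 4.070 × 10⁻²¹) = 8.611 × 10⁻²⁶ kg·m/s.
λ = h/p = 6.626 × 10⁻³⁴ / 8.611 × 10⁻²⁶ = 7.69 × 10⁻⁹ m = 7690 pm.

λ = 7690 pm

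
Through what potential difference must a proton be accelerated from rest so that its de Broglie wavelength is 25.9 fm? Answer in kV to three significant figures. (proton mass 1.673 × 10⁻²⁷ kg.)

p = h/λ = 6.626 × 10⁻³⁴ / 2.590 × 10⁻¹⁴ = 2.558 × 10⁻²⁰ kg·m/s.
KE = p²/(2m) = 1.956 × 10⁻¹³ J.
V = KE/e = 1.956 × 10⁻¹³ / (1.602 × 10⁻¹⁹) = 1220 kV.

V = 1220 kV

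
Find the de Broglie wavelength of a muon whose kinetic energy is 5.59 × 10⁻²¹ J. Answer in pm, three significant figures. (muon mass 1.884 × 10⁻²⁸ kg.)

p = √(2mKE) = √(2 × 1.884 × 10⁻²⁸ × 5.590 × 10⁻²¹) = 1.451 × 10⁻²⁴ kg·m/s.
λ = h/p = 6.626 × 10⁻³⁴ / 1.451 × 10⁻²⁴ = 4.57 × 10⁻¹⁰ m = 457 pm.

λ = 457 pm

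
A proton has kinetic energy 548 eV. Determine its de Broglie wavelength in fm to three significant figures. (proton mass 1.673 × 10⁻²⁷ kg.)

KE = 548 eV = 8.779 × 10⁻¹⁷ J.
p = √(2mKE) = √(2 × 1.673 × 10⁻²⁷ × 8.779 × 10⁻¹⁷) = 5.420 × 10⁻²² kg·m/s.
λ = h/p = 6.626 × 10⁻³⁴ / 5.420 × 10⁻²² = 1.22 × 10⁻¹² m = 1220 fm.

λ = 1220 fm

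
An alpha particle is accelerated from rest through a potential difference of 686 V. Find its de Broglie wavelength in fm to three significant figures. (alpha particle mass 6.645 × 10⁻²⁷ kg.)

λ = 388 fm

KE = 2eV = 2 × 1.602 × 10⁻¹⁹ × 686.0 = 2.198 × 10⁻¹⁶ J.
p = √(2mKE) = √(2 × 6.645 × 10⁻²⁷ × 2.198 × 10⁻¹⁶) = 1.709 × 10⁻²¹ kg·m/s.
λ = h/p = 6.626 × 10⁻³⁴ / 1.709 × 10⁻²¹ = 3.88 × 10⁻¹³ m = 388 fm.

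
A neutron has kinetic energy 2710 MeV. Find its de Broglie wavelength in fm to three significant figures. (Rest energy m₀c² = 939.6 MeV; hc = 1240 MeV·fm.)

Total energy E = KE + m₀c² = 2710 + 939.6 = 3649.6 MeV.
(pc)² = E² − (m₀c²)² = (3649.6)² − (939.6)² = 1.244 × 10⁷ MeV², so pc = 3527 MeV.
λ = hc/(pc) = 1240 MeV·fm / 3527 MeV = 0.352 fm.

λ = 0.352 fm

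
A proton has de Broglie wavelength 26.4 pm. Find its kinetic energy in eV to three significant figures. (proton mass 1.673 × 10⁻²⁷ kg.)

KE = 1.18 eV

p = h/λ = 6.626 × 10⁻³⁴ / 2.640 × 10⁻¹¹ = 2.510 × 10⁻²³ kg·m/s.
KE = p²/(2m) = (2.510 × 10⁻²³)² / (2 × 1.673 × 10⁻²⁷) = 1.883 × 10⁻¹⁹ J = 1.18 eV.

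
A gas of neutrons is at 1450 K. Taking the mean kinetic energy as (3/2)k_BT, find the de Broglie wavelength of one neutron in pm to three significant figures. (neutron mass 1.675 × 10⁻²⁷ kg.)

KE = (3/2)k_BT = 1.5 × 1.381 × 10⁻²³ × 1450 = 3.004 × 10⁻²⁰ J.
p = √(2mKE) = √(2 × 1.675 × 10⁻²⁷ × 3.004 × 10⁻²⁰) = 1.003 × 10⁻²³ kg·m/s.
λ = h/p = 6.61 × 10⁻¹¹ m = 66.1 pm.

λ = 66.1 pm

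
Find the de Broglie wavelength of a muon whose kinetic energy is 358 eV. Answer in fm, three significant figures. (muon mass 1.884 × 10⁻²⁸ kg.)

λ = 4510 fm

KE = 358 eV = 5.735 × 10⁻¹⁷ J.
p = √(2mKE) = √(2 × 1.884 × 10⁻²⁸ × 5.735 × 10⁻¹⁷) = 1.470 × 10⁻²² kg·m/s.
λ = h/p = 6.626 × 10⁻³⁴ / 1.470 × 10⁻²² = 4.51 × 10⁻¹² m = 4510 fm.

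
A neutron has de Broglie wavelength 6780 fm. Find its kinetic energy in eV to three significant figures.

p = h/λ = 6.626 × 10⁻³⁴ / 6.780 × 10⁻¹² = 9.773 × 10⁻²³ kg·m/s.
KE = p²/(2m) = (9.773 × 10⁻²³)² / (2 × 1.675 × 10⁻²⁷) = 2.851 × 10⁻¹⁸ J = 17.8 eV.

KE = 17.8 eV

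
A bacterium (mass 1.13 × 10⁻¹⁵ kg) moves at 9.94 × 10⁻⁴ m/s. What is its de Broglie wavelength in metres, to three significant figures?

p = mv = 1.13 × 10⁻¹⁵ × 9.94 × 10⁻⁴ = 1.123 × 10⁻¹⁸ kg·m/s.
λ = h/p = 6.626 × 10⁻³⁴ / 1.123 × 10⁻¹⁸ = 5.90 × 10⁻¹⁶ m.

λ = 5.90 × 10⁻¹⁶ m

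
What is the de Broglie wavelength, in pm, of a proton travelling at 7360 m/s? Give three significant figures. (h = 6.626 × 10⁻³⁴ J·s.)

p = mv = 1.673 × 10⁻²⁷ × 7360 = 1.231 × 10⁻²³ kg·m/s.
λ = h/p = 6.626 × 10⁻³⁴ / 1.231 × 10⁻²³ = 5.38 × 10⁻¹¹ m = 53.8 pm.

λ = 53.8 pm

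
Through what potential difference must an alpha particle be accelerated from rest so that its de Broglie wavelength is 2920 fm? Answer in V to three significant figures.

V = 12.1 V

p = h/λ = 6.626 × 10⁻³⁴ / 2.920 × 10⁻¹² = 2.269 × 10⁻²² kg·m/s.
KE = p²/(2m) = 3.874 × 10⁻¹⁸ J.
V = KE/2e = 3.874 × 10⁻¹⁸ / (2 × 1.602 × 10⁻¹⁹) = 12.1 V.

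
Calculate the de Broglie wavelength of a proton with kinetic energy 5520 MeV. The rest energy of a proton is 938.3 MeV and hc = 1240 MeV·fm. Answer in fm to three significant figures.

Total energy E = KE + m₀c² = 5520 + 938.3 = 6458.3 MeV.
(pc)² = E² − (m₀c²)² = (6458.3)² − (938.3)² = 4.083 × 10⁷ MeV², so pc = 6390 MeV.
λ = hc/(pc) = 1240 MeV·fm / 6390 MeV = 0.194 fm.

λ = 0.194 fm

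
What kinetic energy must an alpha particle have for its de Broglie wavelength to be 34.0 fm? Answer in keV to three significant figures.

KE = 178 keV

p = h/λ = 6.626 × 10⁻³⁴ / 3.400 × 10⁻¹⁴ = 1.949 × 10⁻²⁰ kg·m/s.
KE = p²/(2m) = (1.949 × 10⁻²⁰)² / (2 × 6.645 × 10⁻²⁷) = 2.858 × 10⁻¹⁴ J = 178 keV.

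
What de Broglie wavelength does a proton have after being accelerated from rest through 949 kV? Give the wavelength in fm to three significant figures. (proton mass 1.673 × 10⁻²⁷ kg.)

KE = eV = 1.602 × 10⁻¹⁹ × 9.490 × 10⁵ = 1.520 × 10⁻¹³ J.
p = √(2mKE) = √(2 × 1.673 × 10⁻²⁷ × 1.520 × 10⁻¹³) = 2.255 × 10⁻²⁰ kg·m/s.
λ = h/p = 6.626 × 10⁻³⁴ / 2.255 × 10⁻²⁰ = 2.94 × 10⁻¹⁴ m = 29.4 fm.

λ = 29.4 fm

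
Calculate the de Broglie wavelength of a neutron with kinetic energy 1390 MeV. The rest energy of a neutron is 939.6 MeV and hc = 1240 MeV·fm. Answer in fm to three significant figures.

Total energy E = KE + m₀c² = 1390 + 939.6 = 2329.6 MeV.
(pc)² = E² − (m₀c²)² = (2329.6)² − (939.6)² = 4.544 × 10⁶ MeV², so pc = 2132 MeV.
λ = hc/(pc) = 1240 MeV·fm / 2132 MeV = 0.582 fm.

λ = 0.582 fm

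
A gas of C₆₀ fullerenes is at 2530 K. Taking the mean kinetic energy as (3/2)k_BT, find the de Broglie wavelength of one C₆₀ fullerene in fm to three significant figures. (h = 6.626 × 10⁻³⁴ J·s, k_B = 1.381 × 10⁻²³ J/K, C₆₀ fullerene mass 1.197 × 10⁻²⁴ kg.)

λ = 1870 fm

KE = (3/2)k_BT = 1.5 × 1.381 × 10⁻²³ × 2530 = 5.241 × 10⁻²⁰ J.
p = √(2mKE) = √(2 × 1.197 × 10⁻²⁴ × 5.241 × 10⁻²⁰) = 3.542 × 10⁻²² kg·m/s.
λ = h/p = 1.87 × 10⁻¹² m = 1870 fm.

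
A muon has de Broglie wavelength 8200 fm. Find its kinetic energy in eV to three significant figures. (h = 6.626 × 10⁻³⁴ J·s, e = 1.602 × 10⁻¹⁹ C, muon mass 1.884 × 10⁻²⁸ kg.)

p = h/λ = 6.626 × 10⁻³⁴ / 8.200 × 10⁻¹² = 8.080 × 10⁻²³ kg·m/s.
KE = p²/(2m) = (8.080 × 10⁻²³)² / (2 × 1.884 × 10⁻²⁸) = 1.733 × 10⁻¹⁷ J = 108 eV.

KE = 108 eV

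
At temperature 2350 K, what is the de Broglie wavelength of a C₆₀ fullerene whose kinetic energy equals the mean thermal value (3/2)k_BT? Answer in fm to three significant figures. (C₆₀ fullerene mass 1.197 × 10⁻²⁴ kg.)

λ = 1940 fm

KE = (3/2)k_BT = 1.5 × 1.381 × 10⁻²³ × 2350 = 4.868 × 10⁻²⁰ J.
p = √(2mKE) = √(2 × 1.197 × 10⁻²⁴ × 4.868 × 10⁻²⁰) = 3.414 × 10⁻²² kg·m/s.
λ = h/p = 1.94 × 10⁻¹² m = 1940 fm.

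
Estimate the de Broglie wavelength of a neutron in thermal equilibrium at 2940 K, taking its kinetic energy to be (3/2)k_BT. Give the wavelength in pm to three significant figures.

KE = (3/2)k_BT = 1.5 × 1.381 × 10⁻²³ × 2940 = 6.090 × 10⁻²⁰ J.
p = √(2mKE) = √(2 × 1.675 × 10⁻²⁷ × 6.090 × 10⁻²⁰) = 1.428 × 10⁻²³ kg·m/s.
λ = h/p = 4.64 × 10⁻¹¹ m = 46.4 pm.

λ = 46.4 pm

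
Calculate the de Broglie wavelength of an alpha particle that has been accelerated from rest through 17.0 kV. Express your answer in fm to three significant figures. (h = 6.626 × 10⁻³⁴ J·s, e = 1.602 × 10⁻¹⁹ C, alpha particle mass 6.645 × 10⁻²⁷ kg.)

KE = 2eV = 2 × 1.602 × 10⁻¹⁹ × 1.700 × 10⁴ = 5.447 × 10⁻¹⁵ J.
p = √(2mKE) = √(2 × 6.645 × 10⁻²⁷ × 5.447 × 10⁻¹⁵) = 8.508 × 10⁻²¹ kg·m/s.
λ = h/p = 6.626 × 10⁻³⁴ / 8.508 × 10⁻²¹ = 7.79 × 10⁻¹⁴ m = 77.9 fm.

λ = 77.9 fm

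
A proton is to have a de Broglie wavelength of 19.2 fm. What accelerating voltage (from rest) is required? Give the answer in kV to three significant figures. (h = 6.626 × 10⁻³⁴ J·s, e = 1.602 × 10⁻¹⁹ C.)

p = h/λ = 6.626 × 10⁻³⁴ / 1.920 × 10⁻¹⁴ = 3.451 × 10⁻²⁰ kg·m/s.
KE = p²/(2m) = 3.559 × 10⁻¹³ J.
V = KE/e = 3.559 × 10⁻¹³ / (1.602 × 10⁻¹⁹) = 2220 kV.

V = 2220 kV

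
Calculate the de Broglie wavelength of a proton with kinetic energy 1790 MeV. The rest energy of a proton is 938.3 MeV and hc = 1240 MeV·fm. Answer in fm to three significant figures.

Total energy E = KE + m₀c² = 1790 + 938.3 = 2728.3 MeV.
(pc)² = E² − (m₀c²)² = (2728.3)² − (938.3)² = 6.563 × 10⁶ MeV², so pc = 2562 MeV.
λ = hc/(pc) = 1240 MeV·fm / 2562 MeV = 0.484 fm.

λ = 0.484 fm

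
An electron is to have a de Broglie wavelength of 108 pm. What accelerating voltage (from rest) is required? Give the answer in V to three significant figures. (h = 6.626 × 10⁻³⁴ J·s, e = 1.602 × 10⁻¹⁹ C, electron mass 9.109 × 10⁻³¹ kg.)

p = h/λ = 6.626 × 10⁻³⁴ / 1.080 × 10⁻¹⁰ = 6.135 × 10⁻²⁴ kg·m/s.
KE = p²/(2m) = 2.066 × 10⁻¹⁷ J.
V = KE/e = 2.066 × 10⁻¹⁷ / (1.602 × 10⁻¹⁹) = 129 V.

V = 129 V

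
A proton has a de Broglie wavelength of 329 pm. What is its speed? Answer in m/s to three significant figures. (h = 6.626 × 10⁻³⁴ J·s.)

v = 1200 m/s

p = h/λ = 6.626 × 10⁻³⁴ / 3.290 × 10⁻¹⁰ = 2.014 × 10⁻²⁴ kg·m/s.
v = p/m = 2.014 × 10⁻²⁴ / 1.673 × 10⁻²⁷ = 1.20 × 10³ m/s = 1200 m/s.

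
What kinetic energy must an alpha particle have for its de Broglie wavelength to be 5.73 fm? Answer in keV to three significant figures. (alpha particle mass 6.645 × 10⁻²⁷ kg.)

p = h/λ = 6.626 × 10⁻³⁴ / 5.730 × 10⁻¹⁵ = 1.156 × 10⁻¹⁹ kg·m/s.
KE = p²/(2m) = (1.156 × 10⁻¹⁹)² / (2 × 6.645 × 10⁻²⁷) = 1.006 × 10⁻¹² J = 6280 keV.

KE = 6280 keV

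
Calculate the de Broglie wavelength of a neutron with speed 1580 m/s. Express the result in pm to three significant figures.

λ = 250 pm

p = mv = 1.675 × 10⁻²⁷ × 1580 = 2.647 × 10⁻²⁴ kg·m/s.
λ = h/p = 6.626 × 10⁻³⁴ / 2.647 × 10⁻²⁴ = 2.50 × 10⁻¹⁰ m = 250 pm.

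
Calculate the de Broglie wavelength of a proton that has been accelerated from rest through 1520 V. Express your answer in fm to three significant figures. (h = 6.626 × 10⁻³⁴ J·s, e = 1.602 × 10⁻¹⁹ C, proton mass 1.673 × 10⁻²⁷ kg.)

KE = eV = 1.602 × 10⁻¹⁹ × 1520 = 2.435 × 10⁻¹⁶ J.
p = √(2mKE) = √(2 × 1.673 × 10⁻²⁷ × 2.435 × 10⁻¹⁶) = 9.026 × 10⁻²² kg·m/s.
λ = h/p = 6.626 × 10⁻³⁴ / 9.026 × 10⁻²² = 7.34 × 10⁻¹³ m = 734 fm.

λ = 734 fm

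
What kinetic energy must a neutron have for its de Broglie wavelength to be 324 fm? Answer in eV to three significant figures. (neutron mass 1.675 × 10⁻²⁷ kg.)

p = h/λ = 6.626 × 10⁻³⁴ / 3.240 × 10⁻¹³ = 2.045 × 10⁻²¹ kg·m/s.
KE = p²/(2m) = (2.045 × 10⁻²¹)² / (2 × 1.675 × 10⁻²⁷) = 1.248 × 10⁻¹⁵ J = 7790 eV.

KE = 7790 eV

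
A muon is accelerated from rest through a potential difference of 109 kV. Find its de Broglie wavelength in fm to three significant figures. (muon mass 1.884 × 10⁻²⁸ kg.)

λ = 258 fm

KE = eV = 1.602 × 10⁻¹⁹ × 1.090 × 10⁵ = 1.746 × 10⁻¹⁴ J.
p = √(2mKE) = √(2 × 1.884 × 10⁻²⁸ × 1.746 × 10⁻¹⁴) = 2.565 × 10⁻²¹ kg·m/s.
λ = h/p = 6.626 × 10⁻³⁴ / 2.565 × 10⁻²¹ = 2.58 × 10⁻¹³ m = 258 fm.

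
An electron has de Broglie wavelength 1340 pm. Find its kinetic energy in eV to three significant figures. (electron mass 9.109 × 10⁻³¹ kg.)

p = h/λ = 6.626 × 10⁻³⁴ / 1.340 × 10⁻⁹ = 4.945 × 10⁻²⁵ kg·m/s.
KE = p²/(2m) = (4.945 × 10⁻²⁵)² / (2 × 9.109 × 10⁻³¹) = 1.342 × 10⁻¹⁹ J = 0.838 eV.

KE = 0.838 eV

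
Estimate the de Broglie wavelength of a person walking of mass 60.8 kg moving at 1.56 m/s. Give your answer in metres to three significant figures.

p = mv = 60.8 × 1.56 = 9.485 × 10¹ kg·m/s.
λ = h/p = 6.626 × 10⁻³⁴ / 9.485 × 10¹ = 6.99 × 10⁻³⁶ m.

λ = 6.99 × 10⁻³⁶ m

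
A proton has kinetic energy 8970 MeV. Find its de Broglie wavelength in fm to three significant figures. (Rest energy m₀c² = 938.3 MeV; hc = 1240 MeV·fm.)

Total energy E = KE + m₀c² = 8970 + 938.3 = 9908.3 MeV.
(pc)² = E² − (m₀c²)² = (9908.3)² − (938.3)² = 9.729 × 10⁷ MeV², so pc = 9864 MeV.
λ = hc/(pc) = 1240 MeV·fm / 9864 MeV = 0.126 fm.

λ = 0.126 fm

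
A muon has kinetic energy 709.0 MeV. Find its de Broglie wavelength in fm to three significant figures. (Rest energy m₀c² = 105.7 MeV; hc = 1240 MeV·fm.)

λ = 1.54 fm

Total energy E = KE + m₀c² = 709.0 + 105.7 = 814.7 MeV.
(pc)² = E² − (m₀c²)² = (814.7)² − (105.7)² = 6.526 × 10⁵ MeV², so pc = 807.8 MeV.
λ = hc/(pc) = 1240 MeV·fm / 807.8 MeV = 1.54 fm.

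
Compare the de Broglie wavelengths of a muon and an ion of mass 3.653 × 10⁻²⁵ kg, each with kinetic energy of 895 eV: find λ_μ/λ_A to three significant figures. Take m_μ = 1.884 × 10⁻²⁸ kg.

λ_μ/λ_A = 44.0

At fixed KE, p = √(2mKE) so λ = h/p ∝ 1/√m.
λ_μ/λ_A = √(m_A/m_μ) = √(3.653 × 10⁻²⁵/1.884 × 10⁻²⁸) = √(1939) = 44.0.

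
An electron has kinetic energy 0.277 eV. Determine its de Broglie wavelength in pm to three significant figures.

KE = 0.277 eV = 4.438 × 10⁻²⁰ J.
p = √(2mKE) = √(2 × 9.109 × 10⁻³¹ × 4.438 × 10⁻²⁰) = 2.843 × 10⁻²⁵ kg·m/s.
λ = h/p = 6.626 × 10⁻³⁴ / 2.843 × 10⁻²⁵ = 2.33 × 10⁻⁹ m = 2330 pm.

λ = 2330 pm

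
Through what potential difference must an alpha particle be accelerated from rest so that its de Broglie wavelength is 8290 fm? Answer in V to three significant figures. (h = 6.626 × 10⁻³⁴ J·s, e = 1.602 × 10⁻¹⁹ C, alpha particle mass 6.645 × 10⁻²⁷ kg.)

p = h/λ = 6.626 × 10⁻³⁴ / 8.290 × 10⁻¹² = 7.993 × 10⁻²³ kg·m/s.
KE = p²/(2m) = 4.807 × 10⁻¹⁹ J.
V = KE/2e = 4.807 × 10⁻¹⁹ / (2 × 1.602 × 10⁻¹⁹) = 1.50 V.

V = 1.50 V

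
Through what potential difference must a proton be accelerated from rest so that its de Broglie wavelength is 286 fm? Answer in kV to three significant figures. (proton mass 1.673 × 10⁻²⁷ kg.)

V = 10.0 kV

p = h/λ = 6.626 × 10⁻³⁴ / 2.860 × 10⁻¹³ = 2.317 × 10⁻²¹ kg·m/s.
KE = p²/(2m) = 1.604 × 10⁻¹⁵ J.
V = KE/e = 1.604 × 10⁻¹⁵ / (1.602 × 10⁻¹⁹) = 10.0 kV.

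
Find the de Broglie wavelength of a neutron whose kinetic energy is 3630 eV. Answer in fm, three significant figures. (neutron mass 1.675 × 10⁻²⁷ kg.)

λ = 475 fm

KE = 3630 eV = 5.815 × 10⁻¹⁶ J.
p = √(2mKE) = √(2 × 1.675 × 10⁻²⁷ × 5.815 × 10⁻¹⁶) = 1.396 × 10⁻²¹ kg·m/s.
λ = h/p = 6.626 × 10⁻³⁴ / 1.396 × 10⁻²¹ = 4.75 × 10⁻¹³ m = 475 fm.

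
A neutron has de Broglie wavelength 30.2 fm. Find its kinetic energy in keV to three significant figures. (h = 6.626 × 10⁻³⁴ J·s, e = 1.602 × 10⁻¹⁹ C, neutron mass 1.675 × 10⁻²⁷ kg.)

p = h/λ = 6.626 × 10⁻³⁴ / 3.020 × 10⁻¹⁴ = 2.194 × 10⁻²⁰ kg·m/s.
KE = p²/(2m) = (2.194 × 10⁻²⁰)² / (2 × 1.675 × 10⁻²⁷) = 1.437 × 10⁻¹³ J = 897 keV.

KE = 897 keV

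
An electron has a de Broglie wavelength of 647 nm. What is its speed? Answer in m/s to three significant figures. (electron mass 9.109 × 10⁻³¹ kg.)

p = h/λ = 6.626 × 10⁻³⁴ / 6.470 × 10⁻⁷ = 1.024 × 10⁻²⁷ kg·m/s.
v = p/m = 1.024 × 10⁻²⁷ / 9.109 × 10⁻³¹ = 1.12 × 10³ m/s = 1120 m/s.

v = 1120 m/s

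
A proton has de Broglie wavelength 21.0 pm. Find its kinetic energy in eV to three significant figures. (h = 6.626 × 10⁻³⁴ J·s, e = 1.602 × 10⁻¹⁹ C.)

p = h/λ = 6.626 × 10⁻³⁴ / 2.100 × 10⁻¹¹ = 3.155 × 10⁻²³ kg·m/s.
KE = p²/(2m) = (3.155 × 10⁻²³)² / (2 × 1.673 × 10⁻²⁷) = 2.975 × 10⁻¹⁹ J = 1.86 eV.

KE = 1.86 eV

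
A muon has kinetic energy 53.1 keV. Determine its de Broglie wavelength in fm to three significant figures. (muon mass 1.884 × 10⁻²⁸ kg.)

λ = 370 fm

KE = 53.1 keV = 8.507 × 10⁻¹⁵ J.
p = √(2mKE) = √(2 × 1.884 × 10⁻²⁸ × 8.507 × 10⁻¹⁵) = 1.790 × 10⁻²¹ kg·m/s.
λ = h/p = 6.626 × 10⁻³⁴ / 1.790 × 10⁻²¹ = 3.70 × 10⁻¹³ m = 370 fm.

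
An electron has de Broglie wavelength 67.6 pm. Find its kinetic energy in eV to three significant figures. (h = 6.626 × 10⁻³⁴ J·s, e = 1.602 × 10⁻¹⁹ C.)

KE = 329 eV

p = h/λ = 6.626 × 10⁻³⁴ / 6.760 × 10⁻¹¹ = 9.802 × 10⁻²⁴ kg·m/s.
KE = p²/(2m) = (9.802 × 10⁻²⁴)² / (2 × 9.109 × 10⁻³¹) = 5.274 × 10⁻¹⁷ J = 329 eV.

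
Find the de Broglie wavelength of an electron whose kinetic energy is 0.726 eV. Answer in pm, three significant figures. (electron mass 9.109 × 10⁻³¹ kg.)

KE = 0.726 eV = 1.163 × 10⁻¹⁹ J.
p = √(2mKE) = √(2 × 9.109 × 10⁻³¹ × 1.163 × 10⁻¹⁹) = 4.603 × 10⁻²⁵ kg·m/s.
λ = h/p = 6.626 × 10⁻³⁴ / 4.603 × 10⁻²⁵ = 1.44 × 10⁻⁹ m = 1440 pm.

λ = 1440 pm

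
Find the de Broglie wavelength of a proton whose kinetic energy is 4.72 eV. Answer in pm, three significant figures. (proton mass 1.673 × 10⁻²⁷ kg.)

λ = 13.2 pm

KE = 4.72 eV = 7.561 × 10⁻¹⁹ J.
p = √(2mKE) = √(2 × 1.673 × 10⁻²⁷ × 7.561 × 10⁻¹⁹) = 5.030 × 10⁻²³ kg·m/s.
λ = h/p = 6.626 × 10⁻³⁴ / 5.030 × 10⁻²³ = 1.32 × 10⁻¹¹ m = 13.2 pm.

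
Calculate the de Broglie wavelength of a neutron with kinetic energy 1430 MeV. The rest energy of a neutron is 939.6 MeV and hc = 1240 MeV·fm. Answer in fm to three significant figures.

λ = 0.570 fm

Total energy E = KE + m₀c² = 1430 + 939.6 = 2369.6 MeV.
(pc)² = E² − (m₀c²)² = (2369.6)² − (939.6)² = 4.732 × 10⁶ MeV², so pc = 2175 MeV.
λ = hc/(pc) = 1240 MeV·fm / 2175 MeV = 0.570 fm.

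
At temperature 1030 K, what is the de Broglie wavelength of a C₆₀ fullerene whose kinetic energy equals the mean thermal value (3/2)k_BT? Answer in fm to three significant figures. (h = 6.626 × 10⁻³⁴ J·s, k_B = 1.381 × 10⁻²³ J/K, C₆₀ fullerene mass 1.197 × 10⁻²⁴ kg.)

KE = (3/2)k_BT = 1.5 × 1.381 × 10⁻²³ × 1030 = 2.134 × 10⁻²⁰ J.
p = √(2mKE) = √(2 × 1.197 × 10⁻²⁴ × 2.134 × 10⁻²⁰) = 2.260 × 10⁻²² kg·m/s.
λ = h/p = 2.93 × 10⁻¹² m = 2930 fm.

λ = 2930 fm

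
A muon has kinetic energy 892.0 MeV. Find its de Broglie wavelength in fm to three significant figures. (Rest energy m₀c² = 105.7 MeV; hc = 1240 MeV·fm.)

λ = 1.25 fm

Total energy E = KE + m₀c² = 892.0 + 105.7 = 997.7 MeV.
(pc)² = E² − (m₀c²)² = (997.7)² − (105.7)² = 9.842 × 10⁵ MeV², so pc = 992.1 MeV.
λ = hc/(pc) = 1240 MeV·fm / 992.1 MeV = 1.25 fm.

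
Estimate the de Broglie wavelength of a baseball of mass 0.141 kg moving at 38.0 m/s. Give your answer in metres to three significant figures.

p = mv = 0.141 × 38.0 = 5.358 kg·m/s.
λ = h/p = 6.626 × 10⁻³⁴ / 5.358 = 1.24 × 10⁻³⁴ m.

λ = 1.24 × 10⁻³⁴ m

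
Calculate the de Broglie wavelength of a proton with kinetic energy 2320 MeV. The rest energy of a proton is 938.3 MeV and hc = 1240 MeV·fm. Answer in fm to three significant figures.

Total energy E = KE + m₀c² = 2320 + 938.3 = 3258.3 MeV.
(pc)² = E² − (m₀c²)² = (3258.3)² − (938.3)² = 9.736 × 10⁶ MeV², so pc = 3120 MeV.
λ = hc/(pc) = 1240 MeV·fm / 3120 MeV = 0.397 fm.

λ = 0.397 fm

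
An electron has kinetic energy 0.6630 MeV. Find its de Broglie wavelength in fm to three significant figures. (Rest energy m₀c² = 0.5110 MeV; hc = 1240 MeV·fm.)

λ = 1170 fm

Total energy E = KE + m₀c² = 0.6630 + 0.5110 = 1.1740 MeV.
(pc)² = E² − (m₀c²)² = (1.1740)² − (0.5110)² = 1.117 MeV², so pc = 1.057 MeV.
λ = hc/(pc) = 1240 MeV·fm / 1.057 MeV = 1170 fm.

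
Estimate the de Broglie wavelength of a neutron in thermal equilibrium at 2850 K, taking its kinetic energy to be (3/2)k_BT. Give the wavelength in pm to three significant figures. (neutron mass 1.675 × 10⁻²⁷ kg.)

λ = 47.1 pm

KE = (3/2)k_BT = 1.5 × 1.381 × 10⁻²³ × 2850 = 5.904 × 10⁻²⁰ J.
p = √(2mKE) = √(2 × 1.675 × 10⁻²⁷ × 5.904 × 10⁻²⁰) = 1.406 × 10⁻²³ kg·m/s.
λ = h/p = 4.71 × 10⁻¹¹ m = 47.1 pm.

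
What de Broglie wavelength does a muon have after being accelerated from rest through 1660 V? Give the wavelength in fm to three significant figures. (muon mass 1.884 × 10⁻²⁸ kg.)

λ = 2090 fm

KE = eV = 1.602 × 10⁻¹⁹ × 1660 = 2.659 × 10⁻¹⁶ J.
p = √(2mKE) = √(2 × 1.884 × 10⁻²⁸ × 2.659 × 10⁻¹⁶) = 3.165 × 10⁻²² kg·m/s.
λ = h/p = 6.626 × 10⁻³⁴ / 3.165 × 10⁻²² = 2.09 × 10⁻¹² m = 2090 fm.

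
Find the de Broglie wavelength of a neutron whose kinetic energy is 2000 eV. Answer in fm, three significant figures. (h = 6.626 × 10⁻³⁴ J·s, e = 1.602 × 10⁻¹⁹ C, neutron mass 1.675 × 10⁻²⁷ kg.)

λ = 640 fm

KE = 2000 eV = 3.204 × 10⁻¹⁶ J.
p = √(2mKE) = √(2 × 1.675 × 10⁻²⁷ × 3.204 × 10⁻¹⁶) = 1.036 × 10⁻²¹ kg·m/s.
λ = h/p = 6.626 × 10⁻³⁴ / 1.036 × 10⁻²¹ = 6.40 × 10⁻¹³ m = 640 fm.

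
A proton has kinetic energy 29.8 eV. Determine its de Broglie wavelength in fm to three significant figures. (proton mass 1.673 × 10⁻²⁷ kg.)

λ = 5240 fm

KE = 29.8 eV = 4.774 × 10⁻¹⁸ J.
p = √(2mKE) = √(2 × 1.673 × 10⁻²⁷ × 4.774 × 10⁻¹⁸) = 1.264 × 10⁻²² kg·m/s.
λ = h/p = 6.626 × 10⁻³⁴ / 1.264 × 10⁻²² = 5.24 × 10⁻¹² m = 5240 fm.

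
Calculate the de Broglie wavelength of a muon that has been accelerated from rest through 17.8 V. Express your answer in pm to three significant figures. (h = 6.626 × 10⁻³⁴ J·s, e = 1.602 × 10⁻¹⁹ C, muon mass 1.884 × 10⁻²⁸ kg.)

λ = 20.2 pm

KE = eV = 1.602 × 10⁻¹⁹ × 17.80 = 2.852 × 10⁻¹⁸ J.
p = √(2mKE) = √(2 × 1.884 × 10⁻²⁸ × 2.852 × 10⁻¹⁸) = 3.278 × 10⁻²³ kg·m/s.
λ = h/p = 6.626 × 10⁻³⁴ / 3.278 × 10⁻²³ = 2.02 × 10⁻¹¹ m = 20.2 pm.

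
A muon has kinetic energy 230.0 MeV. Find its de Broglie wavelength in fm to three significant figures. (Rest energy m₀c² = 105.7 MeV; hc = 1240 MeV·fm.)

λ = 3.89 fm

Total energy E = KE + m₀c² = 230.0 + 105.7 = 335.7 MeV.
(pc)² = E² − (m₀c²)² = (335.7)² − (105.7)² = 1.015 × 10⁵ MeV², so pc = 318.6 MeV.
λ = hc/(pc) = 1240 MeV·fm / 318.6 MeV = 3.89 fm.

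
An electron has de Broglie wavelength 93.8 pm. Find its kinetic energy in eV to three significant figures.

KE = 171 eV

p = h/λ = 6.626 × 10⁻³⁴ / 9.380 × 10⁻¹¹ = 7.064 × 10⁻²⁴ kg·m/s.
KE = p²/(2m) = (7.064 × 10⁻²⁴)² / (2 × 9.109 × 10⁻³¹) = 2.739 × 10⁻¹⁷ J = 171 eV.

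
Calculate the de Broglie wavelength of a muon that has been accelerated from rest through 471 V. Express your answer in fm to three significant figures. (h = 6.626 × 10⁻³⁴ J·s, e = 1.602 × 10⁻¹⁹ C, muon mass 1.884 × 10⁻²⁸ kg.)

λ = 3930 fm

KE = eV = 1.602 × 10⁻¹⁹ × 471.0 = 7.545 × 10⁻¹⁷ J.
p = √(2mKE) = √(2 × 1.884 × 10⁻²⁸ × 7.545 × 10⁻¹⁷) = 1.686 × 10⁻²² kg·m/s.
λ = h/p = 6.626 × 10⁻³⁴ / 1.686 × 10⁻²² = 3.93 × 10⁻¹² m = 3930 fm.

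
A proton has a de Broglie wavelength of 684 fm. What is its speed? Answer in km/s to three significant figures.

v = 579 km/s

p = h/λ = 6.626 × 10⁻³⁴ / 6.840 × 10⁻¹³ = 9.687 × 10⁻²² kg·m/s.
v = p/m = 9.687 × 10⁻²² / 1.673 × 10⁻²⁷ = 5.79 × 10⁵ m/s = 579 km/s.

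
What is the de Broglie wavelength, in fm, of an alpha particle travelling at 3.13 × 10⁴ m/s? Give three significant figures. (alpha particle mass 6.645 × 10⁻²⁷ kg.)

λ = 3190 fm

p = mv = 6.645 × 10⁻²⁷ × 3.13 × 10⁴ = 2.080 × 10⁻²² kg·m/s.
λ = h/p = 6.626 × 10⁻³⁴ / 2.080 × 10⁻²² = 3.19 × 10⁻¹² m = 3190 fm.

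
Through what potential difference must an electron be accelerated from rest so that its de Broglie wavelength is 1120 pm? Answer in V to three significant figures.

V = 1.20 V

p = h/λ = 6.626 × 10⁻³⁴ / 1.120 × 10⁻⁹ = 5.916 × 10⁻²⁵ kg·m/s.
KE = p²/(2m) = 1.921 × 10⁻¹⁹ J.
V = KE/e = 1.921 × 10⁻¹⁹ / (1.602 × 10⁻¹⁹) = 1.20 V.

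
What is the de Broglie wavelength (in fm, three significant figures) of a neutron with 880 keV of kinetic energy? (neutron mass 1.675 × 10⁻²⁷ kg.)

λ = 30.5 fm

KE = 880 keV = 1.410 × 10⁻¹³ J.
p = √(2mKE) = √(2 × 1.675 × 10⁻²⁷ × 1.410 × 10⁻¹³) = 2.173 × 10⁻²⁰ kg·m/s.
λ = h/p = 6.626 × 10⁻³⁴ / 2.173 × 10⁻²⁰ = 3.05 × 10⁻¹⁴ m = 30.5 fm.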